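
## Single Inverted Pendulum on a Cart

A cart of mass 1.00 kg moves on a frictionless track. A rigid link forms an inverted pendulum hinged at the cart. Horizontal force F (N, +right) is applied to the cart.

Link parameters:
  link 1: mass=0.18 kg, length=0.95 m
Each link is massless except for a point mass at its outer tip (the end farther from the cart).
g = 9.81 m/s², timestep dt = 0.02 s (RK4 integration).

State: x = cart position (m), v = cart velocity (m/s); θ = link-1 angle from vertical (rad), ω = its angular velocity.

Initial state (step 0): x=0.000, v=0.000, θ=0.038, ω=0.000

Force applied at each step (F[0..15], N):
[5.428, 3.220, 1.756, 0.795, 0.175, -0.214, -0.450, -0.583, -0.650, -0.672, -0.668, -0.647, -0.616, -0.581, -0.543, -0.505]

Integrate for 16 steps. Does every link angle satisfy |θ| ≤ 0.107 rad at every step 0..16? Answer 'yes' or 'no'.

apply F[0]=+5.428 → step 1: x=0.001, v=0.107, θ=0.037, ω=-0.105
apply F[1]=+3.220 → step 2: x=0.004, v=0.170, θ=0.034, ω=-0.164
apply F[2]=+1.756 → step 3: x=0.008, v=0.204, θ=0.031, ω=-0.193
apply F[3]=+0.795 → step 4: x=0.012, v=0.219, θ=0.027, ω=-0.203
apply F[4]=+0.175 → step 5: x=0.016, v=0.222, θ=0.023, ω=-0.200
apply F[5]=-0.214 → step 6: x=0.021, v=0.217, θ=0.019, ω=-0.191
apply F[6]=-0.450 → step 7: x=0.025, v=0.207, θ=0.015, ω=-0.177
apply F[7]=-0.583 → step 8: x=0.029, v=0.195, θ=0.012, ω=-0.162
apply F[8]=-0.650 → step 9: x=0.033, v=0.182, θ=0.009, ω=-0.146
apply F[9]=-0.672 → step 10: x=0.036, v=0.168, θ=0.006, ω=-0.130
apply F[10]=-0.668 → step 11: x=0.039, v=0.155, θ=0.003, ω=-0.114
apply F[11]=-0.647 → step 12: x=0.042, v=0.141, θ=0.001, ω=-0.100
apply F[12]=-0.616 → step 13: x=0.045, v=0.129, θ=-0.001, ω=-0.087
apply F[13]=-0.581 → step 14: x=0.048, v=0.118, θ=-0.002, ω=-0.075
apply F[14]=-0.543 → step 15: x=0.050, v=0.107, θ=-0.004, ω=-0.065
apply F[15]=-0.505 → step 16: x=0.052, v=0.097, θ=-0.005, ω=-0.055
Max |angle| over trajectory = 0.038 rad; bound = 0.107 → within bound.

Answer: yes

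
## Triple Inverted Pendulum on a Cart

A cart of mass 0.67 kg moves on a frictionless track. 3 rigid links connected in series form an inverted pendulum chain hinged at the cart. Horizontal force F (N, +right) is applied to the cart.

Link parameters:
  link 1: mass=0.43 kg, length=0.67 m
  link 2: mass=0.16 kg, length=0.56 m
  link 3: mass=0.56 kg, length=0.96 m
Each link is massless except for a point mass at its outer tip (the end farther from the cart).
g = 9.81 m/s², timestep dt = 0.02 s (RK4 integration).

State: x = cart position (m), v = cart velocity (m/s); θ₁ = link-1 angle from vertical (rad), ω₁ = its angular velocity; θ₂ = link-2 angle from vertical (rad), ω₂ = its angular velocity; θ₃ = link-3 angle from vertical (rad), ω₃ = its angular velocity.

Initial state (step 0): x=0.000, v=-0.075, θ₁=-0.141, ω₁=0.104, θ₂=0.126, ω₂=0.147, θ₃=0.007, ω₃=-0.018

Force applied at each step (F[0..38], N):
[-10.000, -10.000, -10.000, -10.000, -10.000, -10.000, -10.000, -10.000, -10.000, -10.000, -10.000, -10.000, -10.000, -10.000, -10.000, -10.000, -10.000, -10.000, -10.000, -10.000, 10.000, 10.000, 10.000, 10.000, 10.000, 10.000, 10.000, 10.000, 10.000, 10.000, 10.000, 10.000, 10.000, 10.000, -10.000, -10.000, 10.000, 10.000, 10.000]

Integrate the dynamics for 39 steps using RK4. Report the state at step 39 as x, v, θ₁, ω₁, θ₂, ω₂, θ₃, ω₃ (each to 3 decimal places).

apply F[0]=-10.000 → step 1: x=-0.004, v=-0.326, θ₁=-0.137, ω₁=0.311, θ₂=0.133, ω₂=0.540, θ₃=0.006, ω₃=-0.125
apply F[1]=-10.000 → step 2: x=-0.013, v=-0.581, θ₁=-0.128, ω₁=0.529, θ₂=0.148, ω₂=0.935, θ₃=0.002, ω₃=-0.238
apply F[2]=-10.000 → step 3: x=-0.027, v=-0.842, θ₁=-0.116, ω₁=0.768, θ₂=0.170, ω₂=1.330, θ₃=-0.004, ω₃=-0.357
apply F[3]=-10.000 → step 4: x=-0.047, v=-1.111, θ₁=-0.098, ω₁=1.036, θ₂=0.201, ω₂=1.714, θ₃=-0.012, ω₃=-0.481
apply F[4]=-10.000 → step 5: x=-0.072, v=-1.388, θ₁=-0.074, ω₁=1.342, θ₂=0.239, ω₂=2.068, θ₃=-0.023, ω₃=-0.601
apply F[5]=-10.000 → step 6: x=-0.102, v=-1.675, θ₁=-0.044, ω₁=1.692, θ₂=0.283, ω₂=2.366, θ₃=-0.036, ω₃=-0.703
apply F[6]=-10.000 → step 7: x=-0.139, v=-1.970, θ₁=-0.006, ω₁=2.088, θ₂=0.333, ω₂=2.582, θ₃=-0.051, ω₃=-0.774
apply F[7]=-10.000 → step 8: x=-0.181, v=-2.270, θ₁=0.040, ω₁=2.527, θ₂=0.386, ω₂=2.694, θ₃=-0.067, ω₃=-0.801
apply F[8]=-10.000 → step 9: x=-0.230, v=-2.570, θ₁=0.095, ω₁=3.004, θ₂=0.440, ω₂=2.692, θ₃=-0.083, ω₃=-0.777
apply F[9]=-10.000 → step 10: x=-0.284, v=-2.865, θ₁=0.161, ω₁=3.505, θ₂=0.493, ω₂=2.571, θ₃=-0.098, ω₃=-0.696
apply F[10]=-10.000 → step 11: x=-0.344, v=-3.147, θ₁=0.236, ω₁=4.014, θ₂=0.542, ω₂=2.336, θ₃=-0.110, ω₃=-0.554
apply F[11]=-10.000 → step 12: x=-0.410, v=-3.403, θ₁=0.321, ω₁=4.512, θ₂=0.585, ω₂=2.000, θ₃=-0.119, ω₃=-0.348
apply F[12]=-10.000 → step 13: x=-0.480, v=-3.623, θ₁=0.416, ω₁=4.974, θ₂=0.621, ω₂=1.588, θ₃=-0.124, ω₃=-0.077
apply F[13]=-10.000 → step 14: x=-0.554, v=-3.796, θ₁=0.520, ω₁=5.379, θ₂=0.649, ω₂=1.136, θ₃=-0.122, ω₃=0.257
apply F[14]=-10.000 → step 15: x=-0.631, v=-3.916, θ₁=0.631, ω₁=5.714, θ₂=0.667, ω₂=0.686, θ₃=-0.113, ω₃=0.646
apply F[15]=-10.000 → step 16: x=-0.711, v=-3.982, θ₁=0.748, ω₁=5.971, θ₂=0.676, ω₂=0.278, θ₃=-0.096, ω₃=1.080
apply F[16]=-10.000 → step 17: x=-0.790, v=-3.999, θ₁=0.869, ω₁=6.154, θ₂=0.678, ω₂=-0.059, θ₃=-0.070, ω₃=1.542
apply F[17]=-10.000 → step 18: x=-0.870, v=-3.974, θ₁=0.993, ω₁=6.271, θ₂=0.675, ω₂=-0.306, θ₃=-0.034, ω₃=2.017
apply F[18]=-10.000 → step 19: x=-0.949, v=-3.918, θ₁=1.119, ω₁=6.336, θ₂=0.667, ω₂=-0.453, θ₃=0.011, ω₃=2.489
apply F[19]=-10.000 → step 20: x=-1.027, v=-3.840, θ₁=1.246, ω₁=6.356, θ₂=0.657, ω₂=-0.497, θ₃=0.065, ω₃=2.943
apply F[20]=+10.000 → step 21: x=-1.099, v=-3.425, θ₁=1.374, ω₁=6.367, θ₂=0.646, ω₂=-0.627, θ₃=0.126, ω₃=3.125
apply F[21]=+10.000 → step 22: x=-1.164, v=-3.002, θ₁=1.501, ω₁=6.427, θ₂=0.632, ω₂=-0.711, θ₃=0.190, ω₃=3.302
apply F[22]=+10.000 → step 23: x=-1.219, v=-2.566, θ₁=1.631, ω₁=6.535, θ₂=0.618, ω₂=-0.723, θ₃=0.258, ω₃=3.467
apply F[23]=+10.000 → step 24: x=-1.266, v=-2.115, θ₁=1.763, ω₁=6.694, θ₂=0.604, ω₂=-0.630, θ₃=0.329, ω₃=3.609
apply F[24]=+10.000 → step 25: x=-1.304, v=-1.647, θ₁=1.899, ω₁=6.919, θ₂=0.594, ω₂=-0.393, θ₃=0.402, ω₃=3.719
apply F[25]=+10.000 → step 26: x=-1.332, v=-1.156, θ₁=2.041, ω₁=7.233, θ₂=0.590, ω₂=0.029, θ₃=0.477, ω₃=3.788
apply F[26]=+10.000 → step 27: x=-1.350, v=-0.635, θ₁=2.189, ω₁=7.667, θ₂=0.596, ω₂=0.680, θ₃=0.553, ω₃=3.820
apply F[27]=+10.000 → step 28: x=-1.357, v=-0.075, θ₁=2.348, ω₁=8.258, θ₂=0.619, ω₂=1.616, θ₃=0.630, ω₃=3.825
apply F[28]=+10.000 → step 29: x=-1.353, v=0.530, θ₁=2.521, ω₁=9.035, θ₂=0.663, ω₂=2.922, θ₃=0.706, ω₃=3.820
apply F[29]=+10.000 → step 30: x=-1.336, v=1.166, θ₁=2.711, ω₁=9.984, θ₂=0.739, ω₂=4.714, θ₃=0.783, ω₃=3.818
apply F[30]=+10.000 → step 31: x=-1.306, v=1.764, θ₁=2.920, ω₁=10.952, θ₂=0.856, ω₂=7.090, θ₃=0.859, ω₃=3.820
apply F[31]=+10.000 → step 32: x=-1.266, v=2.187, θ₁=3.146, ω₁=11.517, θ₂=1.025, ω₂=9.862, θ₃=0.936, ω₃=3.833
apply F[32]=+10.000 → step 33: x=-1.221, v=2.356, θ₁=3.375, ω₁=11.209, θ₂=1.247, ω₂=12.184, θ₃=1.014, ω₃=4.029
apply F[33]=+10.000 → step 34: x=-1.173, v=2.374, θ₁=3.589, ω₁=10.132, θ₂=1.503, ω₂=13.181, θ₃=1.100, ω₃=4.724
apply F[34]=-10.000 → step 35: x=-1.131, v=1.883, θ₁=3.771, ω₁=8.096, θ₂=1.760, ω₂=12.310, θ₃=1.206, ω₃=5.956
apply F[35]=-10.000 → step 36: x=-1.097, v=1.480, θ₁=3.915, ω₁=6.286, θ₂=1.990, ω₂=10.579, θ₃=1.339, ω₃=7.303
apply F[36]=+10.000 → step 37: x=-1.067, v=1.576, θ₁=4.029, ω₁=5.176, θ₂=2.187, ω₂=8.992, θ₃=1.497, ω₃=8.521
apply F[37]=+10.000 → step 38: x=-1.034, v=1.695, θ₁=4.122, ω₁=4.087, θ₂=2.347, ω₂=6.989, θ₃=1.680, ω₃=9.689
apply F[38]=+10.000 → step 39: x=-0.999, v=1.844, θ₁=4.193, ω₁=2.936, θ₂=2.464, ω₂=4.593, θ₃=1.885, ω₃=10.830

Answer: x=-0.999, v=1.844, θ₁=4.193, ω₁=2.936, θ₂=2.464, ω₂=4.593, θ₃=1.885, ω₃=10.830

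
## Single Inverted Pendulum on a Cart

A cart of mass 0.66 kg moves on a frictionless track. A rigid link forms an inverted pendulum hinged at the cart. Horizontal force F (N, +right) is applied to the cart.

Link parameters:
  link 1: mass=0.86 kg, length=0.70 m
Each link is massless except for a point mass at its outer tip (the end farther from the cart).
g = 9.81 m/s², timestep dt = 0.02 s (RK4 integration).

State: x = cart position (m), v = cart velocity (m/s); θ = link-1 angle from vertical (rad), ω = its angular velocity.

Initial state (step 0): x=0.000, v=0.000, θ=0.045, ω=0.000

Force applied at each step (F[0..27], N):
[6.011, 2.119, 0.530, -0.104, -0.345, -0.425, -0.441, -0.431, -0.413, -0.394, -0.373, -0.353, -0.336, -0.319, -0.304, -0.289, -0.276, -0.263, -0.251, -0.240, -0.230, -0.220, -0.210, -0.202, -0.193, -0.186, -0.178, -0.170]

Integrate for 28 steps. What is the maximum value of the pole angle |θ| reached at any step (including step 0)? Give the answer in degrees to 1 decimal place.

apply F[0]=+6.011 → step 1: x=0.002, v=0.170, θ=0.043, ω=-0.231
apply F[1]=+2.119 → step 2: x=0.006, v=0.224, θ=0.037, ω=-0.297
apply F[2]=+0.530 → step 3: x=0.010, v=0.232, θ=0.031, ω=-0.297
apply F[3]=-0.104 → step 4: x=0.015, v=0.221, θ=0.026, ω=-0.274
apply F[4]=-0.345 → step 5: x=0.019, v=0.205, θ=0.021, ω=-0.245
apply F[5]=-0.425 → step 6: x=0.023, v=0.187, θ=0.016, ω=-0.214
apply F[6]=-0.441 → step 7: x=0.026, v=0.170, θ=0.012, ω=-0.186
apply F[7]=-0.431 → step 8: x=0.030, v=0.155, θ=0.009, ω=-0.161
apply F[8]=-0.413 → step 9: x=0.033, v=0.140, θ=0.006, ω=-0.139
apply F[9]=-0.394 → step 10: x=0.035, v=0.127, θ=0.003, ω=-0.119
apply F[10]=-0.373 → step 11: x=0.038, v=0.116, θ=0.001, ω=-0.102
apply F[11]=-0.353 → step 12: x=0.040, v=0.105, θ=-0.001, ω=-0.086
apply F[12]=-0.336 → step 13: x=0.042, v=0.095, θ=-0.003, ω=-0.073
apply F[13]=-0.319 → step 14: x=0.044, v=0.087, θ=-0.004, ω=-0.062
apply F[14]=-0.304 → step 15: x=0.045, v=0.079, θ=-0.005, ω=-0.051
apply F[15]=-0.289 → step 16: x=0.047, v=0.071, θ=-0.006, ω=-0.043
apply F[16]=-0.276 → step 17: x=0.048, v=0.065, θ=-0.007, ω=-0.035
apply F[17]=-0.263 → step 18: x=0.050, v=0.058, θ=-0.008, ω=-0.028
apply F[18]=-0.251 → step 19: x=0.051, v=0.053, θ=-0.008, ω=-0.022
apply F[19]=-0.240 → step 20: x=0.052, v=0.048, θ=-0.008, ω=-0.017
apply F[20]=-0.230 → step 21: x=0.053, v=0.043, θ=-0.009, ω=-0.013
apply F[21]=-0.220 → step 22: x=0.053, v=0.038, θ=-0.009, ω=-0.009
apply F[22]=-0.210 → step 23: x=0.054, v=0.034, θ=-0.009, ω=-0.006
apply F[23]=-0.202 → step 24: x=0.055, v=0.031, θ=-0.009, ω=-0.003
apply F[24]=-0.193 → step 25: x=0.055, v=0.027, θ=-0.009, ω=-0.000
apply F[25]=-0.186 → step 26: x=0.056, v=0.024, θ=-0.009, ω=0.002
apply F[26]=-0.178 → step 27: x=0.056, v=0.021, θ=-0.009, ω=0.004
apply F[27]=-0.170 → step 28: x=0.057, v=0.018, θ=-0.009, ω=0.005
Max |angle| over trajectory = 0.045 rad = 2.6°.

Answer: 2.6°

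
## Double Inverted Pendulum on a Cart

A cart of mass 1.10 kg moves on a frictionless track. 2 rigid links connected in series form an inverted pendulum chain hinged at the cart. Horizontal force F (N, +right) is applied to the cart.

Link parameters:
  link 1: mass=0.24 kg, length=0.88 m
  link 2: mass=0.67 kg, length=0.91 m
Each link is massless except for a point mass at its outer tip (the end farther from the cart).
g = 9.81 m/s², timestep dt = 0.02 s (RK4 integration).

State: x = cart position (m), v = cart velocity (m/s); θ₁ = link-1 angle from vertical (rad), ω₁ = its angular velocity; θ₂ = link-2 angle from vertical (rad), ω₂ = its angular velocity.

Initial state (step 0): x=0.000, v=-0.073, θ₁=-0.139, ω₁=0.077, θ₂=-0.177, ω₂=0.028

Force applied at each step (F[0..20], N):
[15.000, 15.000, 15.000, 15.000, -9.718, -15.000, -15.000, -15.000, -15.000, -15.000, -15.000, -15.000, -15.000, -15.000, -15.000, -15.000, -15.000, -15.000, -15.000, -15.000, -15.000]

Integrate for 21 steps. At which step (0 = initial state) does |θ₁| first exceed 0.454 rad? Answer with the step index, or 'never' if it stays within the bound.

apply F[0]=+15.000 → step 1: x=0.001, v=0.217, θ₁=-0.141, ω₁=-0.263, θ₂=-0.177, ω₂=0.004
apply F[1]=+15.000 → step 2: x=0.009, v=0.508, θ₁=-0.150, ω₁=-0.606, θ₂=-0.177, ω₂=-0.016
apply F[2]=+15.000 → step 3: x=0.022, v=0.798, θ₁=-0.165, ω₁=-0.958, θ₂=-0.177, ω₂=-0.027
apply F[3]=+15.000 → step 4: x=0.041, v=1.088, θ₁=-0.188, ω₁=-1.321, θ₂=-0.178, ω₂=-0.028
apply F[4]=-9.718 → step 5: x=0.061, v=0.943, θ₁=-0.213, ω₁=-1.218, θ₂=-0.178, ω₂=-0.010
apply F[5]=-15.000 → step 6: x=0.077, v=0.711, θ₁=-0.236, ω₁=-1.043, θ₂=-0.178, ω₂=0.032
apply F[6]=-15.000 → step 7: x=0.089, v=0.484, θ₁=-0.255, ω₁=-0.895, θ₂=-0.177, ω₂=0.097
apply F[7]=-15.000 → step 8: x=0.097, v=0.261, θ₁=-0.272, ω₁=-0.772, θ₂=-0.174, ω₂=0.181
apply F[8]=-15.000 → step 9: x=0.100, v=0.041, θ₁=-0.286, ω₁=-0.672, θ₂=-0.169, ω₂=0.284
apply F[9]=-15.000 → step 10: x=0.098, v=-0.177, θ₁=-0.299, ω₁=-0.591, θ₂=-0.163, ω₂=0.406
apply F[10]=-15.000 → step 11: x=0.093, v=-0.392, θ₁=-0.310, ω₁=-0.529, θ₂=-0.153, ω₂=0.546
apply F[11]=-15.000 → step 12: x=0.083, v=-0.607, θ₁=-0.320, ω₁=-0.483, θ₂=-0.141, ω₂=0.703
apply F[12]=-15.000 → step 13: x=0.068, v=-0.822, θ₁=-0.329, ω₁=-0.452, θ₂=-0.125, ω₂=0.878
apply F[13]=-15.000 → step 14: x=0.050, v=-1.037, θ₁=-0.338, ω₁=-0.433, θ₂=-0.105, ω₂=1.069
apply F[14]=-15.000 → step 15: x=0.027, v=-1.254, θ₁=-0.347, ω₁=-0.424, θ₂=-0.082, ω₂=1.276
apply F[15]=-15.000 → step 16: x=-0.000, v=-1.472, θ₁=-0.355, ω₁=-0.420, θ₂=-0.054, ω₂=1.497
apply F[16]=-15.000 → step 17: x=-0.032, v=-1.694, θ₁=-0.364, ω₁=-0.418, θ₂=-0.022, ω₂=1.729
apply F[17]=-15.000 → step 18: x=-0.068, v=-1.919, θ₁=-0.372, ω₁=-0.411, θ₂=0.015, ω₂=1.967
apply F[18]=-15.000 → step 19: x=-0.109, v=-2.147, θ₁=-0.380, ω₁=-0.393, θ₂=0.057, ω₂=2.209
apply F[19]=-15.000 → step 20: x=-0.154, v=-2.380, θ₁=-0.387, ω₁=-0.358, θ₂=0.103, ω₂=2.450
apply F[20]=-15.000 → step 21: x=-0.204, v=-2.616, θ₁=-0.394, ω₁=-0.301, θ₂=0.155, ω₂=2.686
max |θ₁| = 0.394 ≤ 0.454 over all 22 states.

Answer: never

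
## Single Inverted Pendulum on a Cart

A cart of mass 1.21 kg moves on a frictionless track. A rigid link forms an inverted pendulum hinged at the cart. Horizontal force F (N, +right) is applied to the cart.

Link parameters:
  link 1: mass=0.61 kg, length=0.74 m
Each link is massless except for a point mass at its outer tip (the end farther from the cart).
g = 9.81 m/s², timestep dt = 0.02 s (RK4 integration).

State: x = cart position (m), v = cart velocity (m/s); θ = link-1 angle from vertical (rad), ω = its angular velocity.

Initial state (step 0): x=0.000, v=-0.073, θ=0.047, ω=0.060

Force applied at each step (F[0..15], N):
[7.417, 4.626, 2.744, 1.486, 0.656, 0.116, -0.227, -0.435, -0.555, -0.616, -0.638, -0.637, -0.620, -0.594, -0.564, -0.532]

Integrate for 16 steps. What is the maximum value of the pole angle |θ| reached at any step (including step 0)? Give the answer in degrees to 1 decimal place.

Answer: 2.7°

Derivation:
apply F[0]=+7.417 → step 1: x=-0.000, v=0.045, θ=0.047, ω=-0.087
apply F[1]=+4.626 → step 2: x=0.001, v=0.117, θ=0.044, ω=-0.172
apply F[2]=+2.744 → step 3: x=0.004, v=0.158, θ=0.040, ω=-0.216
apply F[3]=+1.486 → step 4: x=0.007, v=0.179, θ=0.036, ω=-0.234
apply F[4]=+0.656 → step 5: x=0.011, v=0.186, θ=0.031, ω=-0.235
apply F[5]=+0.116 → step 6: x=0.015, v=0.185, θ=0.026, ω=-0.226
apply F[6]=-0.227 → step 7: x=0.018, v=0.179, θ=0.022, ω=-0.212
apply F[7]=-0.435 → step 8: x=0.022, v=0.170, θ=0.018, ω=-0.194
apply F[8]=-0.555 → step 9: x=0.025, v=0.159, θ=0.014, ω=-0.175
apply F[9]=-0.616 → step 10: x=0.028, v=0.148, θ=0.011, ω=-0.156
apply F[10]=-0.638 → step 11: x=0.031, v=0.136, θ=0.008, ω=-0.138
apply F[11]=-0.637 → step 12: x=0.034, v=0.125, θ=0.006, ω=-0.121
apply F[12]=-0.620 → step 13: x=0.036, v=0.114, θ=0.003, ω=-0.106
apply F[13]=-0.594 → step 14: x=0.038, v=0.104, θ=0.001, ω=-0.091
apply F[14]=-0.564 → step 15: x=0.040, v=0.095, θ=-0.000, ω=-0.079
apply F[15]=-0.532 → step 16: x=0.042, v=0.086, θ=-0.002, ω=-0.067
Max |angle| over trajectory = 0.047 rad = 2.7°.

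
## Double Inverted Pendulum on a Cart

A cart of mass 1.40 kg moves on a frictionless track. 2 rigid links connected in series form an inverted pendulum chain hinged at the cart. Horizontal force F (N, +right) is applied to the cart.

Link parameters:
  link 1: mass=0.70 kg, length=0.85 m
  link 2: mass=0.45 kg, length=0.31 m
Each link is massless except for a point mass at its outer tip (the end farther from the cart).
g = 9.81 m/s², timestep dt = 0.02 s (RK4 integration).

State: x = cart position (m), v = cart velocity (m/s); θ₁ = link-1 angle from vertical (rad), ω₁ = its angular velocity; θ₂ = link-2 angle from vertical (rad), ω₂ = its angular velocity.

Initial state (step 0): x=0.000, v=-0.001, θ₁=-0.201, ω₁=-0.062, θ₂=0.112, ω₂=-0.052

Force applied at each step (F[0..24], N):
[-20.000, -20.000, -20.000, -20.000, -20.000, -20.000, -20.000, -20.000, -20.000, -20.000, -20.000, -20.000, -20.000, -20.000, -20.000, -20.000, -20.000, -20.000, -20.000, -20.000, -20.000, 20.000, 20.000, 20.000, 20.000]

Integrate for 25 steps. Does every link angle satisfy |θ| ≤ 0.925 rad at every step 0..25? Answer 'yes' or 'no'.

Answer: no

Derivation:
apply F[0]=-20.000 → step 1: x=-0.003, v=-0.249, θ₁=-0.200, ω₁=0.128, θ₂=0.115, ω₂=0.320
apply F[1]=-20.000 → step 2: x=-0.010, v=-0.499, θ₁=-0.196, ω₁=0.319, θ₂=0.125, ω₂=0.694
apply F[2]=-20.000 → step 3: x=-0.022, v=-0.750, θ₁=-0.188, ω₁=0.515, θ₂=0.142, ω₂=1.068
apply F[3]=-20.000 → step 4: x=-0.040, v=-1.004, θ₁=-0.175, ω₁=0.718, θ₂=0.168, ω₂=1.442
apply F[4]=-20.000 → step 5: x=-0.063, v=-1.261, θ₁=-0.159, ω₁=0.932, θ₂=0.200, ω₂=1.812
apply F[5]=-20.000 → step 6: x=-0.090, v=-1.524, θ₁=-0.138, ω₁=1.160, θ₂=0.240, ω₂=2.173
apply F[6]=-20.000 → step 7: x=-0.124, v=-1.792, θ₁=-0.112, ω₁=1.404, θ₂=0.287, ω₂=2.518
apply F[7]=-20.000 → step 8: x=-0.162, v=-2.066, θ₁=-0.082, ω₁=1.668, θ₂=0.341, ω₂=2.836
apply F[8]=-20.000 → step 9: x=-0.206, v=-2.345, θ₁=-0.045, ω₁=1.956, θ₂=0.400, ω₂=3.112
apply F[9]=-20.000 → step 10: x=-0.256, v=-2.629, θ₁=-0.003, ω₁=2.270, θ₂=0.465, ω₂=3.329
apply F[10]=-20.000 → step 11: x=-0.311, v=-2.915, θ₁=0.046, ω₁=2.609, θ₂=0.533, ω₂=3.467
apply F[11]=-20.000 → step 12: x=-0.373, v=-3.201, θ₁=0.101, ω₁=2.974, θ₂=0.603, ω₂=3.502
apply F[12]=-20.000 → step 13: x=-0.439, v=-3.483, θ₁=0.165, ω₁=3.361, θ₂=0.672, ω₂=3.416
apply F[13]=-20.000 → step 14: x=-0.512, v=-3.755, θ₁=0.236, ω₁=3.762, θ₂=0.738, ω₂=3.191
apply F[14]=-20.000 → step 15: x=-0.590, v=-4.007, θ₁=0.315, ω₁=4.170, θ₂=0.799, ω₂=2.825
apply F[15]=-20.000 → step 16: x=-0.672, v=-4.233, θ₁=0.403, ω₁=4.571, θ₂=0.850, ω₂=2.330
apply F[16]=-20.000 → step 17: x=-0.759, v=-4.422, θ₁=0.498, ω₁=4.952, θ₂=0.891, ω₂=1.743
apply F[17]=-20.000 → step 18: x=-0.849, v=-4.564, θ₁=0.601, ω₁=5.301, θ₂=0.920, ω₂=1.127
apply F[18]=-20.000 → step 19: x=-0.941, v=-4.655, θ₁=0.710, ω₁=5.603, θ₂=0.937, ω₂=0.570
apply F[19]=-20.000 → step 20: x=-1.034, v=-4.693, θ₁=0.824, ω₁=5.852, θ₂=0.944, ω₂=0.172
apply F[20]=-20.000 → step 21: x=-1.128, v=-4.682, θ₁=0.943, ω₁=6.044, θ₂=0.945, ω₂=0.022
apply F[21]=+20.000 → step 22: x=-1.218, v=-4.280, θ₁=1.063, ω₁=5.977, θ₂=0.946, ω₂=0.072
apply F[22]=+20.000 → step 23: x=-1.299, v=-3.879, θ₁=1.183, ω₁=5.960, θ₂=0.949, ω₂=0.216
apply F[23]=+20.000 → step 24: x=-1.373, v=-3.475, θ₁=1.302, ω₁=5.994, θ₂=0.955, ω₂=0.448
apply F[24]=+20.000 → step 25: x=-1.438, v=-3.061, θ₁=1.423, ω₁=6.075, θ₂=0.967, ω₂=0.777
Max |angle| over trajectory = 1.423 rad; bound = 0.925 → exceeded.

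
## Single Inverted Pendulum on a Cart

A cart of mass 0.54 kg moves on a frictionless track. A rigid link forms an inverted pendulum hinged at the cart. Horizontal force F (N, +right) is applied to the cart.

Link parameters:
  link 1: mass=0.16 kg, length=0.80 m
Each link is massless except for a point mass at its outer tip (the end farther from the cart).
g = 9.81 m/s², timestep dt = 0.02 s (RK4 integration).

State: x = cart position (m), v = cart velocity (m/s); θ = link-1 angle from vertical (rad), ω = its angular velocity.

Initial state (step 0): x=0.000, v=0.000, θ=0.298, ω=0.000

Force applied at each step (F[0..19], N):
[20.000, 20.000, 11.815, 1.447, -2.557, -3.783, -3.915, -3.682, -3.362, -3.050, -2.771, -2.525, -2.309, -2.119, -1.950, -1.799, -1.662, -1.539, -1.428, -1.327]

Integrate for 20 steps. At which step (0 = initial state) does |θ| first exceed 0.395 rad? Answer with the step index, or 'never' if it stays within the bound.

Answer: never

Derivation:
apply F[0]=+20.000 → step 1: x=0.007, v=0.707, θ=0.290, ω=-0.774
apply F[1]=+20.000 → step 2: x=0.028, v=1.418, θ=0.267, ω=-1.561
apply F[2]=+11.815 → step 3: x=0.061, v=1.838, θ=0.231, ω=-2.008
apply F[3]=+1.447 → step 4: x=0.098, v=1.883, θ=0.191, ω=-2.012
apply F[4]=-2.557 → step 5: x=0.135, v=1.782, θ=0.153, ω=-1.846
apply F[5]=-3.783 → step 6: x=0.169, v=1.637, θ=0.118, ω=-1.634
apply F[6]=-3.915 → step 7: x=0.200, v=1.488, θ=0.087, ω=-1.423
apply F[7]=-3.682 → step 8: x=0.229, v=1.348, θ=0.061, ω=-1.231
apply F[8]=-3.362 → step 9: x=0.254, v=1.221, θ=0.038, ω=-1.060
apply F[9]=-3.050 → step 10: x=0.277, v=1.107, θ=0.018, ω=-0.910
apply F[10]=-2.771 → step 11: x=0.299, v=1.004, θ=0.001, ω=-0.779
apply F[11]=-2.525 → step 12: x=0.318, v=0.911, θ=-0.013, ω=-0.664
apply F[12]=-2.309 → step 13: x=0.335, v=0.826, θ=-0.025, ω=-0.564
apply F[13]=-2.119 → step 14: x=0.351, v=0.749, θ=-0.036, ω=-0.475
apply F[14]=-1.950 → step 15: x=0.365, v=0.680, θ=-0.045, ω=-0.398
apply F[15]=-1.799 → step 16: x=0.378, v=0.616, θ=-0.052, ω=-0.330
apply F[16]=-1.662 → step 17: x=0.390, v=0.557, θ=-0.058, ω=-0.271
apply F[17]=-1.539 → step 18: x=0.400, v=0.504, θ=-0.063, ω=-0.219
apply F[18]=-1.428 → step 19: x=0.410, v=0.455, θ=-0.067, ω=-0.173
apply F[19]=-1.327 → step 20: x=0.419, v=0.410, θ=-0.070, ω=-0.134
max |θ| = 0.298 ≤ 0.395 over all 21 states.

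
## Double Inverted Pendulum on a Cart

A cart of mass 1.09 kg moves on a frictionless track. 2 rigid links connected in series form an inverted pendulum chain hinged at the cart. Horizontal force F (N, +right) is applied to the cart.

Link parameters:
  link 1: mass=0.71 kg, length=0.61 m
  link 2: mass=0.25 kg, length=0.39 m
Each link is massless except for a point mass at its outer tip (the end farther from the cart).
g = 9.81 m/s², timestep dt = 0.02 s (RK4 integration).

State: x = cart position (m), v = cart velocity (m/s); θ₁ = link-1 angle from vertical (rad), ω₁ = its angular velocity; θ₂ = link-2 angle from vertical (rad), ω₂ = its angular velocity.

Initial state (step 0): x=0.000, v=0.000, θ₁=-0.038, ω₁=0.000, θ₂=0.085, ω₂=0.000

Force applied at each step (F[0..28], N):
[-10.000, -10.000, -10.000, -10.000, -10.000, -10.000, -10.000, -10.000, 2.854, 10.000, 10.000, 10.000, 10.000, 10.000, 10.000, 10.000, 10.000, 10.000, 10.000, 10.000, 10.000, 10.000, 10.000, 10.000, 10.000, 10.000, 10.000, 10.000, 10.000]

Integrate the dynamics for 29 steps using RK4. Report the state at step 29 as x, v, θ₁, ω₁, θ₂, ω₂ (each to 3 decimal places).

Answer: x=-0.231, v=0.954, θ₁=1.090, ω₁=3.131, θ₂=-0.391, ω₂=-3.838

Derivation:
apply F[0]=-10.000 → step 1: x=-0.002, v=-0.177, θ₁=-0.035, ω₁=0.264, θ₂=0.086, ω₂=0.085
apply F[1]=-10.000 → step 2: x=-0.007, v=-0.355, θ₁=-0.027, ω₁=0.532, θ₂=0.088, ω₂=0.167
apply F[2]=-10.000 → step 3: x=-0.016, v=-0.535, θ₁=-0.014, ω₁=0.807, θ₂=0.092, ω₂=0.242
apply F[3]=-10.000 → step 4: x=-0.028, v=-0.717, θ₁=0.005, ω₁=1.094, θ₂=0.098, ω₂=0.306
apply F[4]=-10.000 → step 5: x=-0.045, v=-0.903, θ₁=0.030, ω₁=1.396, θ₂=0.105, ω₂=0.357
apply F[5]=-10.000 → step 6: x=-0.065, v=-1.093, θ₁=0.061, ω₁=1.716, θ₂=0.112, ω₂=0.391
apply F[6]=-10.000 → step 7: x=-0.088, v=-1.286, θ₁=0.099, ω₁=2.053, θ₂=0.120, ω₂=0.409
apply F[7]=-10.000 → step 8: x=-0.116, v=-1.481, θ₁=0.143, ω₁=2.409, θ₂=0.128, ω₂=0.411
apply F[8]=+2.854 → step 9: x=-0.145, v=-1.447, θ₁=0.191, ω₁=2.411, θ₂=0.136, ω₂=0.395
apply F[9]=+10.000 → step 10: x=-0.173, v=-1.294, θ₁=0.238, ω₁=2.240, θ₂=0.144, ω₂=0.354
apply F[10]=+10.000 → step 11: x=-0.197, v=-1.148, θ₁=0.281, ω₁=2.103, θ₂=0.150, ω₂=0.289
apply F[11]=+10.000 → step 12: x=-0.219, v=-1.011, θ₁=0.322, ω₁=1.998, θ₂=0.155, ω₂=0.199
apply F[12]=+10.000 → step 13: x=-0.238, v=-0.880, θ₁=0.361, ω₁=1.923, θ₂=0.158, ω₂=0.084
apply F[13]=+10.000 → step 14: x=-0.254, v=-0.756, θ₁=0.399, ω₁=1.876, θ₂=0.159, ω₂=-0.054
apply F[14]=+10.000 → step 15: x=-0.268, v=-0.637, θ₁=0.436, ω₁=1.854, θ₂=0.156, ω₂=-0.215
apply F[15]=+10.000 → step 16: x=-0.280, v=-0.523, θ₁=0.474, ω₁=1.856, θ₂=0.150, ω₂=-0.399
apply F[16]=+10.000 → step 17: x=-0.289, v=-0.412, θ₁=0.511, ω₁=1.881, θ₂=0.140, ω₂=-0.606
apply F[17]=+10.000 → step 18: x=-0.296, v=-0.304, θ₁=0.549, ω₁=1.925, θ₂=0.125, ω₂=-0.833
apply F[18]=+10.000 → step 19: x=-0.301, v=-0.198, θ₁=0.588, ω₁=1.987, θ₂=0.106, ω₂=-1.080
apply F[19]=+10.000 → step 20: x=-0.304, v=-0.093, θ₁=0.628, ω₁=2.065, θ₂=0.082, ω₂=-1.345
apply F[20]=+10.000 → step 21: x=-0.305, v=0.013, θ₁=0.671, ω₁=2.156, θ₂=0.053, ω₂=-1.623
apply F[21]=+10.000 → step 22: x=-0.303, v=0.119, θ₁=0.715, ω₁=2.259, θ₂=0.017, ω₂=-1.913
apply F[22]=+10.000 → step 23: x=-0.300, v=0.228, θ₁=0.761, ω₁=2.370, θ₂=-0.024, ω₂=-2.208
apply F[23]=+10.000 → step 24: x=-0.294, v=0.339, θ₁=0.810, ω₁=2.488, θ₂=-0.071, ω₂=-2.504
apply F[24]=+10.000 → step 25: x=-0.286, v=0.454, θ₁=0.861, ω₁=2.610, θ₂=-0.124, ω₂=-2.797
apply F[25]=+10.000 → step 26: x=-0.276, v=0.573, θ₁=0.914, ω₁=2.736, θ₂=-0.183, ω₂=-3.081
apply F[26]=+10.000 → step 27: x=-0.263, v=0.696, θ₁=0.970, ω₁=2.864, θ₂=-0.247, ω₂=-3.351
apply F[27]=+10.000 → step 28: x=-0.248, v=0.822, θ₁=1.029, ω₁=2.995, θ₂=-0.317, ω₂=-3.605
apply F[28]=+10.000 → step 29: x=-0.231, v=0.954, θ₁=1.090, ω₁=3.131, θ₂=-0.391, ω₂=-3.838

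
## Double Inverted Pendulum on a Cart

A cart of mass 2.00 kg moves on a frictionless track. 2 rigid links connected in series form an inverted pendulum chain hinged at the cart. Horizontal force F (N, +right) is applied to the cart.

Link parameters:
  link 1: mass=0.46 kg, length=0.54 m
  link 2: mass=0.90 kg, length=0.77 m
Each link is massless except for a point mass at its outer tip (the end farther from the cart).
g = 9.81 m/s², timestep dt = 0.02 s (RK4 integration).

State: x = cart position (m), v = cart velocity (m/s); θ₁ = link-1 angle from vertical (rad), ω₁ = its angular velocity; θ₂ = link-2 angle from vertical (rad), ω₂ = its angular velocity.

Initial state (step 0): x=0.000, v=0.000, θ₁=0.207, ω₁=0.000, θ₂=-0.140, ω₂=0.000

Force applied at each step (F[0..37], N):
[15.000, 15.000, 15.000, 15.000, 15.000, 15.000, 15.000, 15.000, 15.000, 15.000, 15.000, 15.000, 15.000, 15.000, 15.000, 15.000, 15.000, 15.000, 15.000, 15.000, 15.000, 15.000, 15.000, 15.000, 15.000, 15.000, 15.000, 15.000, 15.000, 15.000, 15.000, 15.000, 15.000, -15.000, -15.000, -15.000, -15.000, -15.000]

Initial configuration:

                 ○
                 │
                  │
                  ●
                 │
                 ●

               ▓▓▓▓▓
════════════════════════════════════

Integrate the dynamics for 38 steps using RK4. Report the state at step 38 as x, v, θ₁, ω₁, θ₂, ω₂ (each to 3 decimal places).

apply F[0]=+15.000 → step 1: x=0.001, v=0.125, θ₁=0.208, ω₁=0.054, θ₂=-0.142, ω₂=-0.232
apply F[1]=+15.000 → step 2: x=0.005, v=0.251, θ₁=0.209, ω₁=0.107, θ₂=-0.149, ω₂=-0.465
apply F[2]=+15.000 → step 3: x=0.011, v=0.376, θ₁=0.212, ω₁=0.161, θ₂=-0.161, ω₂=-0.701
apply F[3]=+15.000 → step 4: x=0.020, v=0.502, θ₁=0.216, ω₁=0.214, θ₂=-0.177, ω₂=-0.939
apply F[4]=+15.000 → step 5: x=0.031, v=0.629, θ₁=0.220, ω₁=0.264, θ₂=-0.199, ω₂=-1.180
apply F[5]=+15.000 → step 6: x=0.045, v=0.756, θ₁=0.226, ω₁=0.309, θ₂=-0.225, ω₂=-1.424
apply F[6]=+15.000 → step 7: x=0.062, v=0.884, θ₁=0.233, ω₁=0.346, θ₂=-0.255, ω₂=-1.668
apply F[7]=+15.000 → step 8: x=0.081, v=1.014, θ₁=0.240, ω₁=0.370, θ₂=-0.291, ω₂=-1.912
apply F[8]=+15.000 → step 9: x=0.102, v=1.144, θ₁=0.247, ω₁=0.376, θ₂=-0.332, ω₂=-2.154
apply F[9]=+15.000 → step 10: x=0.126, v=1.276, θ₁=0.255, ω₁=0.359, θ₂=-0.377, ω₂=-2.392
apply F[10]=+15.000 → step 11: x=0.153, v=1.408, θ₁=0.262, ω₁=0.315, θ₂=-0.428, ω₂=-2.625
apply F[11]=+15.000 → step 12: x=0.183, v=1.542, θ₁=0.267, ω₁=0.238, θ₂=-0.482, ω₂=-2.852
apply F[12]=+15.000 → step 13: x=0.215, v=1.678, θ₁=0.271, ω₁=0.125, θ₂=-0.542, ω₂=-3.073
apply F[13]=+15.000 → step 14: x=0.250, v=1.814, θ₁=0.272, ω₁=-0.029, θ₂=-0.605, ω₂=-3.288
apply F[14]=+15.000 → step 15: x=0.287, v=1.951, θ₁=0.269, ω₁=-0.227, θ₂=-0.673, ω₂=-3.498
apply F[15]=+15.000 → step 16: x=0.328, v=2.090, θ₁=0.262, ω₁=-0.474, θ₂=-0.745, ω₂=-3.702
apply F[16]=+15.000 → step 17: x=0.371, v=2.229, θ₁=0.250, ω₁=-0.772, θ₂=-0.821, ω₂=-3.900
apply F[17]=+15.000 → step 18: x=0.417, v=2.370, θ₁=0.231, ω₁=-1.127, θ₂=-0.901, ω₂=-4.089
apply F[18]=+15.000 → step 19: x=0.466, v=2.513, θ₁=0.205, ω₁=-1.542, θ₂=-0.985, ω₂=-4.265
apply F[19]=+15.000 → step 20: x=0.518, v=2.658, θ₁=0.169, ω₁=-2.020, θ₂=-1.072, ω₂=-4.422
apply F[20]=+15.000 → step 21: x=0.572, v=2.804, θ₁=0.123, ω₁=-2.561, θ₂=-1.161, ω₂=-4.549
apply F[21]=+15.000 → step 22: x=0.630, v=2.953, θ₁=0.066, ω₁=-3.163, θ₂=-1.253, ω₂=-4.634
apply F[22]=+15.000 → step 23: x=0.690, v=3.102, θ₁=-0.004, ω₁=-3.820, θ₂=-1.346, ω₂=-4.656
apply F[23]=+15.000 → step 24: x=0.754, v=3.252, θ₁=-0.087, ω₁=-4.520, θ₂=-1.439, ω₂=-4.595
apply F[24]=+15.000 → step 25: x=0.820, v=3.397, θ₁=-0.185, ω₁=-5.247, θ₂=-1.529, ω₂=-4.426
apply F[25]=+15.000 → step 26: x=0.890, v=3.534, θ₁=-0.297, ω₁=-5.984, θ₂=-1.615, ω₂=-4.129
apply F[26]=+15.000 → step 27: x=0.962, v=3.655, θ₁=-0.424, ω₁=-6.715, θ₂=-1.694, ω₂=-3.686
apply F[27]=+15.000 → step 28: x=1.036, v=3.752, θ₁=-0.565, ω₁=-7.438, θ₂=-1.762, ω₂=-3.088
apply F[28]=+15.000 → step 29: x=1.111, v=3.813, θ₁=-0.721, ω₁=-8.170, θ₂=-1.816, ω₂=-2.330
apply F[29]=+15.000 → step 30: x=1.188, v=3.826, θ₁=-0.893, ω₁=-8.955, θ₂=-1.854, ω₂=-1.409
apply F[30]=+15.000 → step 31: x=1.264, v=3.764, θ₁=-1.080, ω₁=-9.870, θ₂=-1.871, ω₂=-0.315
apply F[31]=+15.000 → step 32: x=1.338, v=3.584, θ₁=-1.289, ω₁=-11.009, θ₂=-1.865, ω₂=0.951
apply F[32]=+15.000 → step 33: x=1.406, v=3.197, θ₁=-1.523, ω₁=-12.378, θ₂=-1.833, ω₂=2.251
apply F[33]=-15.000 → step 34: x=1.462, v=2.366, θ₁=-1.781, ω₁=-13.416, θ₂=-1.780, ω₂=2.823
apply F[34]=-15.000 → step 35: x=1.500, v=1.454, θ₁=-2.053, ω₁=-13.623, θ₂=-1.729, ω₂=2.080
apply F[35]=-15.000 → step 36: x=1.521, v=0.722, θ₁=-2.322, ω₁=-13.167, θ₂=-1.704, ω₂=0.264
apply F[36]=-15.000 → step 37: x=1.530, v=0.200, θ₁=-2.579, ω₁=-12.592, θ₂=-1.721, ω₂=-1.945
apply F[37]=-15.000 → step 38: x=1.530, v=-0.164, θ₁=-2.825, ω₁=-11.934, θ₂=-1.783, ω₂=-4.265

Answer: x=1.530, v=-0.164, θ₁=-2.825, ω₁=-11.934, θ₂=-1.783, ω₂=-4.265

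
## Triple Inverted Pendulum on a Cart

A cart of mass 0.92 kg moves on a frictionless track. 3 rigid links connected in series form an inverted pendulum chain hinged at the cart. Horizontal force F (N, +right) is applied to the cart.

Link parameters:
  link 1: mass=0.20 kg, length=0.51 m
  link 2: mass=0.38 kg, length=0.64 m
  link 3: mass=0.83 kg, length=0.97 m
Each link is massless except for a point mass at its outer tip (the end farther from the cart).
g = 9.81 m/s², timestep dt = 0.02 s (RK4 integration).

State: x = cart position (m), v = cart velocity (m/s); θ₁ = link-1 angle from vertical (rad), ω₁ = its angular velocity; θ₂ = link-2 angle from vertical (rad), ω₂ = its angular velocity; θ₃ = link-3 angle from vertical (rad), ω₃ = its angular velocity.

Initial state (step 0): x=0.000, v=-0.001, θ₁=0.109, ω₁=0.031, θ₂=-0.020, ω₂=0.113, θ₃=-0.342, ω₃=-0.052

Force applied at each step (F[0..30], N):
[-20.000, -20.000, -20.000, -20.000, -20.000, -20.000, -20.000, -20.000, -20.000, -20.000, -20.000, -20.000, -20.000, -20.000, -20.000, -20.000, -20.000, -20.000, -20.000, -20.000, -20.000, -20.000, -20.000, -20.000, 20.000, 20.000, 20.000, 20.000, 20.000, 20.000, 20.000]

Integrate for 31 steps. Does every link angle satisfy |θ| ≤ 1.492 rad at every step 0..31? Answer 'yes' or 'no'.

apply F[0]=-20.000 → step 1: x=-0.005, v=-0.454, θ₁=0.121, ω₁=1.120, θ₂=-0.018, ω₂=0.063, θ₃=-0.344, ω₃=-0.161
apply F[1]=-20.000 → step 2: x=-0.018, v=-0.905, θ₁=0.154, ω₁=2.183, θ₂=-0.018, ω₂=0.010, θ₃=-0.348, ω₃=-0.240
apply F[2]=-20.000 → step 3: x=-0.041, v=-1.347, θ₁=0.207, ω₁=3.164, θ₂=-0.018, ω₂=-0.020, θ₃=-0.353, ω₃=-0.269
apply F[3]=-20.000 → step 4: x=-0.072, v=-1.772, θ₁=0.279, ω₁=3.983, θ₂=-0.018, ω₂=0.032, θ₃=-0.359, ω₃=-0.242
apply F[4]=-20.000 → step 5: x=-0.111, v=-2.173, θ₁=0.365, ω₁=4.597, θ₂=-0.015, ω₂=0.221, θ₃=-0.363, ω₃=-0.171
apply F[5]=-20.000 → step 6: x=-0.159, v=-2.549, θ₁=0.462, ω₁=5.018, θ₂=-0.008, ω₂=0.560, θ₃=-0.365, ω₃=-0.076
apply F[6]=-20.000 → step 7: x=-0.213, v=-2.904, θ₁=0.565, ω₁=5.287, θ₂=0.008, ω₂=1.033, θ₃=-0.366, ω₃=0.029
apply F[7]=-20.000 → step 8: x=-0.275, v=-3.240, θ₁=0.672, ω₁=5.438, θ₂=0.034, ω₂=1.616, θ₃=-0.364, ω₃=0.142
apply F[8]=-20.000 → step 9: x=-0.343, v=-3.559, θ₁=0.782, ω₁=5.486, θ₂=0.073, ω₂=2.282, θ₃=-0.360, ω₃=0.262
apply F[9]=-20.000 → step 10: x=-0.417, v=-3.862, θ₁=0.891, ω₁=5.430, θ₂=0.126, ω₂=3.011, θ₃=-0.354, ω₃=0.396
apply F[10]=-20.000 → step 11: x=-0.497, v=-4.151, θ₁=0.998, ω₁=5.259, θ₂=0.194, ω₂=3.782, θ₃=-0.344, ω₃=0.551
apply F[11]=-20.000 → step 12: x=-0.583, v=-4.427, θ₁=1.101, ω₁=4.955, θ₂=0.277, ω₂=4.575, θ₃=-0.331, ω₃=0.737
apply F[12]=-20.000 → step 13: x=-0.674, v=-4.690, θ₁=1.195, ω₁=4.503, θ₂=0.377, ω₂=5.369, θ₃=-0.314, ω₃=0.969
apply F[13]=-20.000 → step 14: x=-0.770, v=-4.938, θ₁=1.280, ω₁=3.891, θ₂=0.492, ω₂=6.150, θ₃=-0.292, ω₃=1.262
apply F[14]=-20.000 → step 15: x=-0.871, v=-5.167, θ₁=1.350, ω₁=3.117, θ₂=0.623, ω₂=6.906, θ₃=-0.263, ω₃=1.637
apply F[15]=-20.000 → step 16: x=-0.977, v=-5.369, θ₁=1.403, ω₁=2.201, θ₂=0.768, ω₂=7.627, θ₃=-0.226, ω₃=2.123
apply F[16]=-20.000 → step 17: x=-1.086, v=-5.528, θ₁=1.437, ω₁=1.200, θ₂=0.927, ω₂=8.283, θ₃=-0.177, ω₃=2.755
apply F[17]=-20.000 → step 18: x=-1.198, v=-5.624, θ₁=1.452, ω₁=0.261, θ₂=1.098, ω₂=8.779, θ₃=-0.114, ω₃=3.571
apply F[18]=-20.000 → step 19: x=-1.311, v=-5.657, θ₁=1.450, ω₁=-0.331, θ₂=1.276, ω₂=8.895, θ₃=-0.033, ω₃=4.566
apply F[19]=-20.000 → step 20: x=-1.424, v=-5.667, θ₁=1.443, ω₁=-0.272, θ₂=1.450, ω₂=8.379, θ₃=0.069, ω₃=5.619
apply F[20]=-20.000 → step 21: x=-1.538, v=-5.725, θ₁=1.444, ω₁=0.411, θ₂=1.607, ω₂=7.221, θ₃=0.191, ω₃=6.540
apply F[21]=-20.000 → step 22: x=-1.653, v=-5.857, θ₁=1.461, ω₁=1.390, θ₂=1.736, ω₂=5.645, θ₃=0.329, ω₃=7.248
apply F[22]=-20.000 → step 23: x=-1.772, v=-6.036, θ₁=1.499, ω₁=2.414, θ₂=1.831, ω₂=3.823, θ₃=0.479, ω₃=7.797
apply F[23]=-20.000 → step 24: x=-1.895, v=-6.218, θ₁=1.558, ω₁=3.431, θ₂=1.887, ω₂=1.790, θ₃=0.640, ω₃=8.296
apply F[24]=+20.000 → step 25: x=-2.015, v=-5.802, θ₁=1.631, ω₁=3.951, θ₂=1.910, ω₂=0.456, θ₃=0.807, ω₃=8.396
apply F[25]=+20.000 → step 26: x=-2.126, v=-5.318, θ₁=1.717, ω₁=4.660, θ₂=1.905, ω₂=-1.027, θ₃=0.977, ω₃=8.630
apply F[26]=+20.000 → step 27: x=-2.227, v=-4.693, θ₁=1.819, ω₁=5.546, θ₂=1.867, ω₂=-2.709, θ₃=1.154, ω₃=9.106
apply F[27]=+20.000 → step 28: x=-2.312, v=-3.805, θ₁=1.937, ω₁=6.171, θ₂=1.797, ω₂=-4.220, θ₃=1.343, ω₃=9.876
apply F[28]=+20.000 → step 29: x=-2.378, v=-2.717, θ₁=2.057, ω₁=5.496, θ₂=1.709, ω₂=-4.247, θ₃=1.548, ω₃=10.523
apply F[29]=+20.000 → step 30: x=-2.422, v=-1.774, θ₁=2.151, ω₁=3.887, θ₂=1.639, ω₂=-2.572, θ₃=1.760, ω₃=10.570
apply F[30]=+20.000 → step 31: x=-2.450, v=-1.048, θ₁=2.214, ω₁=2.540, θ₂=1.609, ω₂=-0.369, θ₃=1.969, ω₃=10.268
Max |angle| over trajectory = 2.214 rad; bound = 1.492 → exceeded.

Answer: no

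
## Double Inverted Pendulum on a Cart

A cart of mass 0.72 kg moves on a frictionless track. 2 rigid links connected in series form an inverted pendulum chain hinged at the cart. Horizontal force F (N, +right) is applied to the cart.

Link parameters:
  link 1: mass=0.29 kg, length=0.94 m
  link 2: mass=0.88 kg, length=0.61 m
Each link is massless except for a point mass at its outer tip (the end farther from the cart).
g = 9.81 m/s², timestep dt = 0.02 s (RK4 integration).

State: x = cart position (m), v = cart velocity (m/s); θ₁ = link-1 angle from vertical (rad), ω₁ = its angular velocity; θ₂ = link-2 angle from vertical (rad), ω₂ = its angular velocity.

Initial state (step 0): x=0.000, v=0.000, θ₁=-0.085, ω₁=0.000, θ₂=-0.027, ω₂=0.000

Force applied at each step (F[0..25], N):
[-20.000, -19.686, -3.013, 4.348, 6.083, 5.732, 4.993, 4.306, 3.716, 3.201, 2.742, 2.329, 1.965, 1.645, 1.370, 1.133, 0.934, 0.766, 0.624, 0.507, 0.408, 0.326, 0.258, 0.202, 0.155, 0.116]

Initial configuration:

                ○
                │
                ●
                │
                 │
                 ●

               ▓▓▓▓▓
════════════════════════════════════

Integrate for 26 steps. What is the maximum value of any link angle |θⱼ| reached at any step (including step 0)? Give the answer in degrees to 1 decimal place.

Answer: 4.9°

Derivation:
apply F[0]=-20.000 → step 1: x=-0.005, v=-0.524, θ₁=-0.080, ω₁=0.495, θ₂=-0.026, ω₂=0.088
apply F[1]=-19.686 → step 2: x=-0.021, v=-1.044, θ₁=-0.065, ω₁=0.997, θ₂=-0.024, ω₂=0.159
apply F[2]=-3.013 → step 3: x=-0.042, v=-1.112, θ₁=-0.045, ω₁=1.038, θ₂=-0.020, ω₂=0.199
apply F[3]=+4.348 → step 4: x=-0.063, v=-0.981, θ₁=-0.026, ω₁=0.882, θ₂=-0.016, ω₂=0.218
apply F[4]=+6.083 → step 5: x=-0.081, v=-0.807, θ₁=-0.010, ω₁=0.691, θ₂=-0.011, ω₂=0.223
apply F[5]=+5.732 → step 6: x=-0.096, v=-0.647, θ₁=0.002, ω₁=0.523, θ₂=-0.007, ω₂=0.216
apply F[6]=+4.993 → step 7: x=-0.107, v=-0.510, θ₁=0.011, ω₁=0.387, θ₂=-0.003, ω₂=0.201
apply F[7]=+4.306 → step 8: x=-0.116, v=-0.395, θ₁=0.018, ω₁=0.277, θ₂=0.001, ω₂=0.181
apply F[8]=+3.716 → step 9: x=-0.123, v=-0.299, θ₁=0.023, ω₁=0.190, θ₂=0.004, ω₂=0.158
apply F[9]=+3.201 → step 10: x=-0.128, v=-0.217, θ₁=0.026, ω₁=0.120, θ₂=0.007, ω₂=0.134
apply F[10]=+2.742 → step 11: x=-0.132, v=-0.150, θ₁=0.027, ω₁=0.065, θ₂=0.010, ω₂=0.111
apply F[11]=+2.329 → step 12: x=-0.135, v=-0.094, θ₁=0.028, ω₁=0.023, θ₂=0.012, ω₂=0.088
apply F[12]=+1.965 → step 13: x=-0.136, v=-0.049, θ₁=0.029, ω₁=-0.009, θ₂=0.013, ω₂=0.068
apply F[13]=+1.645 → step 14: x=-0.137, v=-0.012, θ₁=0.028, ω₁=-0.033, θ₂=0.015, ω₂=0.049
apply F[14]=+1.370 → step 15: x=-0.137, v=0.017, θ₁=0.027, ω₁=-0.050, θ₂=0.015, ω₂=0.033
apply F[15]=+1.133 → step 16: x=-0.136, v=0.040, θ₁=0.026, ω₁=-0.062, θ₂=0.016, ω₂=0.018
apply F[16]=+0.934 → step 17: x=-0.135, v=0.058, θ₁=0.025, ω₁=-0.070, θ₂=0.016, ω₂=0.006
apply F[17]=+0.766 → step 18: x=-0.134, v=0.072, θ₁=0.023, ω₁=-0.074, θ₂=0.016, ω₂=-0.004
apply F[18]=+0.624 → step 19: x=-0.132, v=0.082, θ₁=0.022, ω₁=-0.076, θ₂=0.016, ω₂=-0.013
apply F[19]=+0.507 → step 20: x=-0.130, v=0.089, θ₁=0.020, ω₁=-0.076, θ₂=0.016, ω₂=-0.020
apply F[20]=+0.408 → step 21: x=-0.129, v=0.094, θ₁=0.019, ω₁=-0.075, θ₂=0.015, ω₂=-0.025
apply F[21]=+0.326 → step 22: x=-0.127, v=0.097, θ₁=0.017, ω₁=-0.072, θ₂=0.015, ω₂=-0.030
apply F[22]=+0.258 → step 23: x=-0.125, v=0.099, θ₁=0.016, ω₁=-0.069, θ₂=0.014, ω₂=-0.033
apply F[23]=+0.202 → step 24: x=-0.123, v=0.100, θ₁=0.015, ω₁=-0.066, θ₂=0.013, ω₂=-0.035
apply F[24]=+0.155 → step 25: x=-0.121, v=0.100, θ₁=0.013, ω₁=-0.062, θ₂=0.013, ω₂=-0.036
apply F[25]=+0.116 → step 26: x=-0.119, v=0.099, θ₁=0.012, ω₁=-0.058, θ₂=0.012, ω₂=-0.037
Max |angle| over trajectory = 0.085 rad = 4.9°.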